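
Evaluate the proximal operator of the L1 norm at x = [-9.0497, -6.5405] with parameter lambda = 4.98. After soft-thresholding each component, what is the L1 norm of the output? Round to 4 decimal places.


Soft-thresholding with lambda = 4.98:
prox(-9.0497) = sign(-9.0497)*max(|-9.0497| - 4.98, 0) = -4.0697
prox(-6.5405) = sign(-6.5405)*max(|-6.5405| - 4.98, 0) = -1.5605
prox(x) = [-4.0697, -1.5605]
||prox(x)||_1 = 4.0697 + 1.5605 = 5.6302


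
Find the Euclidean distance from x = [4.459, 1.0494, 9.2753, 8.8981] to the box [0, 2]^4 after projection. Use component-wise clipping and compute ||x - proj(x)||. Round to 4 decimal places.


Project each component onto [0, 2].
clip(4.459) = 2.0, clip(1.0494) = 1.0494, clip(9.2753) = 2.0, clip(8.8981) = 2.0
Projection = [2.0, 1.0494, 2.0, 2.0]
Squared diffs: [6.0467, 0.0, 52.93, 47.5838]
Distance = sqrt(106.5605) = 10.3228


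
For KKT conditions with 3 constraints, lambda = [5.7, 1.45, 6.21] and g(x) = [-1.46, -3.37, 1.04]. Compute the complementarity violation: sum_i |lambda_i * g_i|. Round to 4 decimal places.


KKT complementary slackness check:
lambda_1 * g_1 = 5.7 * -1.46 = -8.322
lambda_2 * g_2 = 1.45 * -3.37 = -4.8865
lambda_3 * g_3 = 6.21 * 1.04 = 6.4584
Total violation = 8.322 + 4.8865 + 6.4584 = 19.6669


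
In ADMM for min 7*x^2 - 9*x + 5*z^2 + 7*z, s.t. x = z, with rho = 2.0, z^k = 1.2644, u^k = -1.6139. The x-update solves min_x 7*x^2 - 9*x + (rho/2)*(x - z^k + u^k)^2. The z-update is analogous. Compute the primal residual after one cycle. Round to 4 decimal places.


ADMM iteration with rho = 2.0, z^k = 1.2644, u^k = -1.6139
Step 1: x-update.
Minimize 7*x^2 - 9*x + (2.0/2)*(x - 1.2644 - 1.6139)^2
FOC: (2*7 + 2.0)*x = 9 + 2.0*(1.2644 + 1.6139)
x^{k+1} = 0.9223
Step 2: z-update.
Minimize 5*z^2 + 7*z + (2.0/2)*(0.9223 - z - 1.6139)^2
FOC: (2*5 + 2.0)*z = -7 + 2.0*(0.9223 - 1.6139)
z^{k+1} = -0.6986
Step 3: u-update.
u^{k+1} = -1.6139 + 0.9223 + 0.6986 = 0.007
Step 4: Primal residual = |0.9223 + 0.6986| = 1.6209


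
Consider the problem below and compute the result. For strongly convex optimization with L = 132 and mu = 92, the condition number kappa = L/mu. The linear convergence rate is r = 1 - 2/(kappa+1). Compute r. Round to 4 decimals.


Step 1: Compute the condition number.
kappa = L/mu = 132/92 = 1.4348
Step 2: Compute the convergence rate.
r = 1 - 2/(kappa + 1) = 1 - 2*mu/(L + mu) = (L - mu)/(L + mu) = 40/224 = 0.1786


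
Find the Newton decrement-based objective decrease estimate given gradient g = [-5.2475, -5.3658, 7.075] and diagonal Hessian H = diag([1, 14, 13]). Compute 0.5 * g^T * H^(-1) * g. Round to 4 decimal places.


Step 1: H is diagonal, so H^(-1) * g = [-5.2475, -0.3833, 0.5442].
Step 2: g^T H^(-1) g = sum_i g_i^2 / H_ii
  = (-5.2475)^2/1 + (-5.3658)^2/14 + (7.075)^2/13
  = 27.5363 + 2.0566 + 3.8504 = 33.4432
Step 3: Objective decrease = 0.5 * g^T H^(-1) g = 16.7216


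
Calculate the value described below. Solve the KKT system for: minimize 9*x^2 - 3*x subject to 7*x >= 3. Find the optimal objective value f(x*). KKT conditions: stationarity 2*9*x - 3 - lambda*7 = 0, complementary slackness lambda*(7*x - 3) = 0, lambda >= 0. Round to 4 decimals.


Step 1: Try lambda = 0 (constraint inactive).
x_unc = 3/(2*9) = 0.1667
Check: 7*0.1667 = 1.1669 < 3 -- violated!
Step 2: Constraint must be active: 7*x = 3
x* = 3/7 = 0.4286 (rounded; the exact value 3/7 is used below)
lambda = (2*9*(3/7) - 3)/7 = 0.6735
Step 3: Compute optimal value.
f(x*) = 9*(3/7)^2 - 3*(3/7) = 0.3673


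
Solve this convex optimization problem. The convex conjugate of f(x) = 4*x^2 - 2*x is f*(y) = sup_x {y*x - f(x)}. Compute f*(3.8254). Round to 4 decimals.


f*(y) = sup_x {y*x - a*x^2 - b*x} = sup_x {(y-b)*x - a*x^2}
FOC: (y - b) - 2a*x = 0 => x* = (y - b)/(2a)
x* = (3.8254 + 2)/(2*4) = 0.7282
f*(3.8254) = (y-b)^2/(4a) = (3.8254 + 2)^2/(4*4)
= 33.9353/16 = 2.121


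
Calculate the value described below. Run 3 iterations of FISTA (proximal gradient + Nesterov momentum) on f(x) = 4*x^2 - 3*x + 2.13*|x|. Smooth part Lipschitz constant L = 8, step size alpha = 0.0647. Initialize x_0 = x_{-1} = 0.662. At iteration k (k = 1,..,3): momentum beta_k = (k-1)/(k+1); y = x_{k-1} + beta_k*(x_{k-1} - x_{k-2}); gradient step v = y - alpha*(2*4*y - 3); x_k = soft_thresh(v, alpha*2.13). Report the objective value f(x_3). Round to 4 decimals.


FISTA on f(x) = 4*x^2 - 3*x + 2.13*|x|
L = 8, alpha = 0.0647
Iteration 1: beta = 0.0, y = 0.662 + 0.0*(0.662 - 0.662) = 0.662
  grad(y) = 2.296, v = y - alpha*grad = 0.5134
  prox(v) = soft_thresh(0.5134, 0.1378) = 0.3756
Iteration 2: beta = 0.3333, y = 0.3756 + 0.3333*(0.3756 - 0.662) = 0.2802
  grad(y) = -0.7585, v = y - alpha*grad = 0.3293
  prox(v) = soft_thresh(0.3293, 0.1378) = 0.1914
Iteration 3: beta = 0.5, y = 0.1914 + 0.5*(0.1914 - 0.3756) = 0.0994
  grad(y) = -2.2052, v = y - alpha*grad = 0.242
  prox(v) = soft_thresh(0.242, 0.1378) = 0.1042
f(x_3) = 4*0.1042^2 - 3*0.1042 + 2.13*|0.1042| = -0.0472


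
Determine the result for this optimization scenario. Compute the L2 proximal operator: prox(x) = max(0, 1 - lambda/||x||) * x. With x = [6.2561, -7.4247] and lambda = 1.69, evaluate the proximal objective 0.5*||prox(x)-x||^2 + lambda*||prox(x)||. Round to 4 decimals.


Step 1: Compute ||x||.
||x|| = 9.709
Step 2: Compute scaling factor.
scale = max(0, 1 - 1.69/9.709) = 0.8259
Step 3: prox(x) = [5.1671, -6.1323]
||prox(x)|| = 8.019
Step 4: Proximal objective.
0.5*||prox-x||^2 = 1.4281
lambda*||prox|| = 13.5521
Total = 14.9802


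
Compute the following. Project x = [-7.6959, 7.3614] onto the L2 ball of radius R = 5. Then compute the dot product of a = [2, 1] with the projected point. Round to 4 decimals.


Step 1: Compute ||x|| (intermediates to 6 decimals).
||x|| = sqrt((-7.6959)^2 + 7.3614^2) = 10.649746
Step 2: Project.
Since ||x|| > R, scale = R/||x|| = 5/10.649746 = 0.469495, proj(x) = scale * x
proj(x) = [-3.613187, 3.45614]
Step 3: Dot product.
a^T * proj(x) = 2*(-3.613187) + 1*3.45614 = -3.7702


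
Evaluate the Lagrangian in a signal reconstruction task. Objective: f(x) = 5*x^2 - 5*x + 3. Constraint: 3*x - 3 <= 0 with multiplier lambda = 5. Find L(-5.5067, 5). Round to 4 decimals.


Step 1: Evaluate f(x).
f(-5.5067) = 5*(-5.5067)^2 - 5*(-5.5067) + 3 = 182.1522
Step 2: Evaluate g(x).
g(-5.5067) = 3*-5.5067 - 3 = -19.5201
Step 3: Compute Lagrangian.
L = 182.1522 + 5*-19.5201 = 84.5517


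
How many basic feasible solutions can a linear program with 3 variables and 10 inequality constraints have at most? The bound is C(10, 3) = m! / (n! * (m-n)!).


Each vertex corresponds to some choice of n active constraints out of m, so the number of vertices is at most C(m, n) = m! / (n!(m-n)!).
m = 10, n = 3
Numerator: 10 * 9 * 8
Denominator: 3! = 6
C(10, 3) = 120


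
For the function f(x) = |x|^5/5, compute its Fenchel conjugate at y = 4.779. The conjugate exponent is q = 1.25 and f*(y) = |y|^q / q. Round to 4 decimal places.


The conjugate exponent q satisfies 1/p + 1/q = 1.
p = 5, so q = 5/(5 - 1) = 1.25
|y|^q = 4.779^1.25 = 7.066
f*(4.779) = 7.066 / 1.25 = 5.6528


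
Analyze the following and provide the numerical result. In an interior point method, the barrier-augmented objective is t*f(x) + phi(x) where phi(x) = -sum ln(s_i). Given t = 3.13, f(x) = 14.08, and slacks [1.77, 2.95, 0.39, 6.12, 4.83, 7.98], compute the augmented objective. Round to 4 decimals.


Step 1: Compute log-barrier.
ln values: [0.571, 1.0818, -0.9416, 1.8116, 1.5748, 2.0769]
phi = -(0.571 + 1.0818 - 0.9416 + 1.8116 + 1.5748 + 2.0769) = -6.1745
Step 2: Compute augmented objective.
t*f(x) = 3.13*14.08 = 44.0704
Total = 44.0704 - 6.1745 = 37.8959


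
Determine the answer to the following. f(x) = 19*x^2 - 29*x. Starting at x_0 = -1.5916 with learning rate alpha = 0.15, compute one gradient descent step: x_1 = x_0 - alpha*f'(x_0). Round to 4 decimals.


We compute the gradient at x_0 and apply the update.
f'(x) = 38*x - 29
f'(-1.5916) = 38*-1.5916 - 29 = -89.4808
x_1 = -1.5916 - 0.15*-89.4808 = 11.8305


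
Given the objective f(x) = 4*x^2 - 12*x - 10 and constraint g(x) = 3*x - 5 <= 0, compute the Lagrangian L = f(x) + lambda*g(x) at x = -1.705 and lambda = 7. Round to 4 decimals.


Step 1: Evaluate f(x).
f(-1.705) = 4*(-1.705)^2 - 12*(-1.705) - 10 = 22.0881
Step 2: Evaluate g(x).
g(-1.705) = 3*-1.705 - 5 = -10.115
Step 3: Compute Lagrangian.
L = 22.0881 + 7*-10.115 = -48.7169


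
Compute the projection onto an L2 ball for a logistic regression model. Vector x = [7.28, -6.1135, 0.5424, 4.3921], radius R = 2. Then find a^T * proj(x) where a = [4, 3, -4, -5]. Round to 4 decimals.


Step 1: Compute ||x|| (intermediates to 6 decimals).
||x|| = sqrt(7.28^2 + (-6.1135)^2 + 0.5424^2 + 4.3921^2) = 10.486087
Step 2: Project.
Since ||x|| > R, scale = R/||x|| = 2/10.486087 = 0.190729, proj(x) = scale * x
proj(x) = [1.388507, -1.166022, 0.103451, 0.837701]
Step 3: Dot product.
a^T * proj(x) = 4*1.388507 + 3*(-1.166022) - 4*0.103451 - 5*0.837701 = -2.5463


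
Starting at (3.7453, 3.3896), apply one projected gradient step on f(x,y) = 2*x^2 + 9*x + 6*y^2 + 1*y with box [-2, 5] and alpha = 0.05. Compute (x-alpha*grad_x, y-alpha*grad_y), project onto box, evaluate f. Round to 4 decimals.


Step 1: Compute gradient at (3.7453, 3.3896).
grad_x = 2*2*3.7453 + 9 = 23.9812
grad_y = 2*6*3.3896 + 1 = 41.6752
Step 2: Gradient step.
x_raw = 3.7453 - 0.05*23.9812 = 2.5462
y_raw = 3.3896 - 0.05*41.6752 = 1.3058
Step 3: Project onto [-2, 5].
x_proj = clip(2.5462) = 2.5462
y_proj = clip(1.3058) = 1.3058
Step 4: Evaluate f.
f(2.5462, 1.3058) = 47.42


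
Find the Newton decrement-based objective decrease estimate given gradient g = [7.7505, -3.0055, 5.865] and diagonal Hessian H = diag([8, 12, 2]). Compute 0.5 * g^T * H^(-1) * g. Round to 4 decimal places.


Step 1: H is diagonal, so H^(-1) * g = [0.9688, -0.2505, 2.9325].
Step 2: g^T H^(-1) g = sum_i g_i^2 / H_ii
  = (7.7505)^2/8 + (-3.0055)^2/12 + (5.865)^2/2
  = 7.5088 + 0.7528 + 17.1991 = 25.4606
Step 3: Objective decrease = 0.5 * g^T H^(-1) g = 12.7303


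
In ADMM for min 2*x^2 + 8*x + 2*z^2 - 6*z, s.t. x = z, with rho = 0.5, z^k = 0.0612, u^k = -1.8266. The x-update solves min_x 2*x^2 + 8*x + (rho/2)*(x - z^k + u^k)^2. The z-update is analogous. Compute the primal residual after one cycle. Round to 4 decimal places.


ADMM iteration with rho = 0.5, z^k = 0.0612, u^k = -1.8266
Step 1: x-update.
Minimize 2*x^2 + 8*x + (0.5/2)*(x - 0.0612 - 1.8266)^2
FOC: (2*2 + 0.5)*x = -8 + 0.5*(0.0612 + 1.8266)
x^{k+1} = -1.568
Step 2: z-update.
Minimize 2*z^2 - 6*z + (0.5/2)*(-1.568 - z - 1.8266)^2
FOC: (2*2 + 0.5)*z = 6 + 0.5*(-1.568 - 1.8266)
z^{k+1} = 0.9562
Step 3: u-update.
u^{k+1} = -1.8266 - 1.568 - 0.9562 = -4.3508
Step 4: Primal residual = |-1.568 - 0.9562| = 2.5242


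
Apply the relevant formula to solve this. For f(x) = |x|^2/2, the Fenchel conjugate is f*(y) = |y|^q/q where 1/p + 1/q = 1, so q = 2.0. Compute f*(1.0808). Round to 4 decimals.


The conjugate exponent q satisfies 1/p + 1/q = 1.
p = 2, so q = 2/(2 - 1) = 2.0
|y|^q = 1.0808^2.0 = 1.1681
f*(1.0808) = 1.1681 / 2.0 = 0.5841


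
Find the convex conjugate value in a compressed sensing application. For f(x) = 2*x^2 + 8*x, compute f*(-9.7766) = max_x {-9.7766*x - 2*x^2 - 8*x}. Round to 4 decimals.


f*(y) = sup_x {y*x - a*x^2 - b*x} = sup_x {(y-b)*x - a*x^2}
FOC: (y - b) - 2a*x = 0 => x* = (y - b)/(2a)
x* = (-9.7766 - 8)/(2*2) = -4.4442
f*(-9.7766) = (y-b)^2/(4a) = (-9.7766 - 8)^2/(4*2)
= 316.0075/8 = 39.5009


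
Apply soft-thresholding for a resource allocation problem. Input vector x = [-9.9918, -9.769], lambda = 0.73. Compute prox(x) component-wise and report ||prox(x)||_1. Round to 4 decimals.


Soft-thresholding with lambda = 0.73:
prox(-9.9918) = sign(-9.9918)*max(|-9.9918| - 0.73, 0) = -9.2618
prox(-9.769) = sign(-9.769)*max(|-9.769| - 0.73, 0) = -9.039
prox(x) = [-9.2618, -9.039]
||prox(x)||_1 = 9.2618 + 9.039 = 18.3008


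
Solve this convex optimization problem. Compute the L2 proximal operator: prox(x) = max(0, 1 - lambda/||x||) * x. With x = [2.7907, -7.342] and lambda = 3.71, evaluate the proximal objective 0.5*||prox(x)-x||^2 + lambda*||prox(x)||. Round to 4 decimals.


Step 1: Compute ||x||.
||x|| = 7.8545
Step 2: Compute scaling factor.
scale = max(0, 1 - 3.71/7.8545) = 0.5277
Step 3: prox(x) = [1.4725, -3.8741]
||prox(x)|| = 4.1445
Step 4: Proximal objective.
0.5*||prox-x||^2 = 6.8821
lambda*||prox|| = 15.3761
Total = 22.2581


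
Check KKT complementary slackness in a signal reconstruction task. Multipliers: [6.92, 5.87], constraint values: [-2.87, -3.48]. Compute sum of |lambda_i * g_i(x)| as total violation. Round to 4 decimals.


KKT complementary slackness check:
lambda_1 * g_1 = 6.92 * -2.87 = -19.8604
lambda_2 * g_2 = 5.87 * -3.48 = -20.4276
Total violation = 19.8604 + 20.4276 = 40.288


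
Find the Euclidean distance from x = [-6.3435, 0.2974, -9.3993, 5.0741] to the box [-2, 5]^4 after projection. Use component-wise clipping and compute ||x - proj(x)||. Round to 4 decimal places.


Project each component onto [-2, 5].
clip(-6.3435) = -2.0, clip(0.2974) = 0.2974, clip(-9.3993) = -2.0, clip(5.0741) = 5.0
Projection = [-2.0, 0.2974, -2.0, 5.0]
Squared diffs: [18.866, 0.0, 54.7496, 0.0055]
Distance = sqrt(73.6211) = 8.5803


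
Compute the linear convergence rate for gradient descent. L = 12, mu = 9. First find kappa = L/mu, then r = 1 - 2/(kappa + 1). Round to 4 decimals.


Step 1: Compute the condition number.
kappa = L/mu = 12/9 = 1.3333
Step 2: Compute the convergence rate.
r = 1 - 2/(kappa + 1) = 1 - 2*mu/(L + mu) = (L - mu)/(L + mu) = 3/21 = 0.1429


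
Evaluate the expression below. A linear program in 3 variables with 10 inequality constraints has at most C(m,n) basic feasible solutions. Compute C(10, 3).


Each vertex corresponds to some choice of n active constraints out of m, so the number of vertices is at most C(m, n) = m! / (n!(m-n)!).
m = 10, n = 3
Numerator: 10 * 9 * 8
Denominator: 3! = 6
C(10, 3) = 120


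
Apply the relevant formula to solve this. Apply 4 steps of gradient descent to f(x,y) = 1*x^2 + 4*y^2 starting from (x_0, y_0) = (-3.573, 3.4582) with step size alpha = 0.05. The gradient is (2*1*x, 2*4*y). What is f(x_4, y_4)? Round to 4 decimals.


Gradient descent on f(x,y) = 1*x^2 + 4*y^2.
Starting point: (-3.573, 3.4582), alpha = 0.05
Step 1: grad_x = 2*1*-3.573 = -7.146, grad_y = 2*4*3.4582 = 27.6656
  x_1 = -3.573 - 0.05*-7.146 = -3.2157
  y_1 = 3.4582 - 0.05*27.6656 = 2.0749
Step 2: grad_x = 2*1*-3.2157 = -6.4314, grad_y = 2*4*2.0749 = 16.5994
  x_2 = -3.2157 - 0.05*-6.4314 = -2.8941
  y_2 = 2.0749 - 0.05*16.5994 = 1.245
Step 3: grad_x = 2*1*-2.8941 = -5.7883, grad_y = 2*4*1.245 = 9.9596
  x_3 = -2.8941 - 0.05*-5.7883 = -2.6047
  y_3 = 1.245 - 0.05*9.9596 = 0.747
Step 4: grad_x = 2*1*-2.6047 = -5.2094, grad_y = 2*4*0.747 = 5.9758
  x_4 = -2.6047 - 0.05*-5.2094 = -2.3442
  y_4 = 0.747 - 0.05*5.9758 = 0.4482
f(-2.3442, 0.4482) = 1*(-2.3442)^2 + 4*0.4482^2 = 6.299


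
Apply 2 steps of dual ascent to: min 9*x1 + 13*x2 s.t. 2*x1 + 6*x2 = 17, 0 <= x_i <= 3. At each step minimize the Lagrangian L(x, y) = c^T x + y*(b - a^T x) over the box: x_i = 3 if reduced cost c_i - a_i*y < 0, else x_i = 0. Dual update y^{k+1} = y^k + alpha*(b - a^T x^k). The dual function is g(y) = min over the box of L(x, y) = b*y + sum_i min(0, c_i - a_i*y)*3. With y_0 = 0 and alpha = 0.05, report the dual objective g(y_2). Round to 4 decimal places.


Dual ascent for LP: min 9*x1 + 13*x2, 2*x1 + 6*x2 = 17, 0 <= x_i <= 3
Step 1: y^k = 0.0, reduced costs: (9.0, 13.0)
  x^k = (0.0, 0.0), subgradient = b - a^T x = 17.0
  y^{k+1} = 0.0 + 0.05*17.0 = 0.85
Step 2: y^k = 0.85, reduced costs: (7.3, 7.9)
  x^k = (0.0, 0.0), subgradient = b - a^T x = 17.0
  y^{k+1} = 0.85 + 0.05*17.0 = 1.7
Dual objective at y_2 = 1.7: reduced costs (5.6, 2.8), box minimizer x = (0.0, 0.0)
g(y_2) = b*y + (c1 - a1*y)*x1 + (c2 - a2*y)*x2 = 17*1.7 + 5.6*0.0 + 2.8*0.0 = 28.9 + 0.0 + 0.0 = 28.9


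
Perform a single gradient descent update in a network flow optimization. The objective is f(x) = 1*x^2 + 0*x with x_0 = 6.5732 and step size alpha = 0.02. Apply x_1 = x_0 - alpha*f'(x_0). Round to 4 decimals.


We compute the gradient at x_0 and apply the update.
f'(x) = 2*x + 0
f'(6.5732) = 2*6.5732 + 0 = 13.1464
x_1 = 6.5732 - 0.02*13.1464 = 6.3103


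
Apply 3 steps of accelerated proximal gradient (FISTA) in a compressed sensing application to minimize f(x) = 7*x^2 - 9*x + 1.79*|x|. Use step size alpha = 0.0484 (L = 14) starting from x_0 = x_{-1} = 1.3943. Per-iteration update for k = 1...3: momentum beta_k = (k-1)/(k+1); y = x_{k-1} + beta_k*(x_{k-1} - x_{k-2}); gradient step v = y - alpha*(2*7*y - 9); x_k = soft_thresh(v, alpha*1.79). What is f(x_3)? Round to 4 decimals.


FISTA on f(x) = 7*x^2 - 9*x + 1.79*|x|
L = 14, alpha = 0.0484
Iteration 1: beta = 0.0, y = 1.3943 + 0.0*(1.3943 - 1.3943) = 1.3943
  grad(y) = 10.5202, v = y - alpha*grad = 0.8851
  prox(v) = soft_thresh(0.8851, 0.0866) = 0.7985
Iteration 2: beta = 0.3333, y = 0.7985 + 0.3333*(0.7985 - 1.3943) = 0.5999
  grad(y) = -0.6017, v = y - alpha*grad = 0.629
  prox(v) = soft_thresh(0.629, 0.0866) = 0.5424
Iteration 3: beta = 0.5, y = 0.5424 + 0.5*(0.5424 - 0.7985) = 0.4143
  grad(y) = -3.1997, v = y - alpha*grad = 0.5692
  prox(v) = soft_thresh(0.5692, 0.0866) = 0.4825
f(x_3) = 7*0.4825^2 - 9*0.4825 + 1.79*|0.4825| = -1.8492


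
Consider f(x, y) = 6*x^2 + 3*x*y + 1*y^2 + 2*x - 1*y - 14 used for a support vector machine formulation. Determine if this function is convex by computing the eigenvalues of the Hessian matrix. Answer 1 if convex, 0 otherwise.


The Hessian of f(x,y) = 6*x^2 + 3*x*y + 1*y^2 + 2*x - 1*y - 14 is:
H = [[12, 3], [3, 2]]
Trace = 12 + 2 = 14
Determinant = 12*2 - (3)^2 = 15
Discriminant = (14)^2 - 4*15 = 136.0
Eigenvalues: lambda_1 = 1.169, lambda_2 = 12.831
The function is convex.

1


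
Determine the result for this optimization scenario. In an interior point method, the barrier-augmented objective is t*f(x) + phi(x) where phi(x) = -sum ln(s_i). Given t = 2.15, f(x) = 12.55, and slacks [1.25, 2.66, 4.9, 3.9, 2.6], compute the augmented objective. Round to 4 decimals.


Step 1: Compute log-barrier.
ln values: [0.2231, 0.9783, 1.5892, 1.361, 0.9555]
phi = -(0.2231 + 0.9783 + 1.5892 + 1.361 + 0.9555) = -5.1072
Step 2: Compute augmented objective.
t*f(x) = 2.15*12.55 = 26.9825
Total = 26.9825 - 5.1072 = 21.8753


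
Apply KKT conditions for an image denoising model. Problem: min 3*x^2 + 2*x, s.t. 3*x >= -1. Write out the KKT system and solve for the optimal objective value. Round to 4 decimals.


Step 1: Try lambda = 0 (constraint inactive).
Stationarity: 2*3*x + 2 = 0
x* = -2/(2*3) = -1/3 = -0.3333 (rounded; the exact value -1/3 is used below)
Check constraint: 3*-0.3333 = -0.9999 >= -1 -- satisfied.
Step 2: Compute optimal value.
f(x*) = 3*(-1/3)^2 + 2*(-1/3) = -0.3333


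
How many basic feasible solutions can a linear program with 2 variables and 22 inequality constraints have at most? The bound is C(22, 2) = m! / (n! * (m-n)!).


Each vertex corresponds to some choice of n active constraints out of m, so the number of vertices is at most C(m, n) = m! / (n!(m-n)!).
m = 22, n = 2
Numerator: 22 * 21
Denominator: 2! = 2
C(22, 2) = 231


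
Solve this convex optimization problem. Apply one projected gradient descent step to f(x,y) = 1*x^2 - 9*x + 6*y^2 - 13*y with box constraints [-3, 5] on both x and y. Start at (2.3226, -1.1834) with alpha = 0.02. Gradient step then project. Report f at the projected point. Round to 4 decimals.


Step 1: Compute gradient at (2.3226, -1.1834).
grad_x = 2*1*2.3226 - 9 = -4.3548
grad_y = 2*6*-1.1834 - 13 = -27.2008
Step 2: Gradient step.
x_raw = 2.3226 - 0.02*-4.3548 = 2.4097
y_raw = -1.1834 - 0.02*-27.2008 = -0.6394
Step 3: Project onto [-3, 5].
x_proj = clip(2.4097) = 2.4097
y_proj = clip(-0.6394) = -0.6394
Step 4: Evaluate f.
f(2.4097, -0.6394) = -5.1158


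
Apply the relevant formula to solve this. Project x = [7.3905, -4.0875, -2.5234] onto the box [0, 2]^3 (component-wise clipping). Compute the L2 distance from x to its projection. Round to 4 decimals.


Project each component onto [0, 2].
clip(7.3905) = 2.0, clip(-4.0875) = 0.0, clip(-2.5234) = 0.0
Projection = [2.0, 0.0, 0.0]
Squared diffs: [29.0575, 16.7077, 6.3675]
Distance = sqrt(52.1327) = 7.2203


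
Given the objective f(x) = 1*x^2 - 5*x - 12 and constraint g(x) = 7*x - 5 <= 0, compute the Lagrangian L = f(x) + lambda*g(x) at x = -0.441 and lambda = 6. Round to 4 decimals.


Step 1: Evaluate f(x).
f(-0.441) = 1*(-0.441)^2 - 5*(-0.441) - 12 = -9.6005
Step 2: Evaluate g(x).
g(-0.441) = 7*-0.441 - 5 = -8.087
Step 3: Compute Lagrangian.
L = -9.6005 + 6*-8.087 = -58.1225


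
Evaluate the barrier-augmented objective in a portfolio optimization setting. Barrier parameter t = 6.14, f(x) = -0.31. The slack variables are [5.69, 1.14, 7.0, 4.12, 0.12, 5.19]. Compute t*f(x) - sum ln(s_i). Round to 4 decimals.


Step 1: Compute log-barrier.
ln values: [1.7387, 0.131, 1.9459, 1.4159, -2.1203, 1.6467]
phi = -(1.7387 + 0.131 + 1.9459 + 1.4159 - 2.1203 + 1.6467) = -4.758
Step 2: Compute augmented objective.
t*f(x) = 6.14*-0.31 = -1.9034
Total = -1.9034 - 4.758 = -6.6614


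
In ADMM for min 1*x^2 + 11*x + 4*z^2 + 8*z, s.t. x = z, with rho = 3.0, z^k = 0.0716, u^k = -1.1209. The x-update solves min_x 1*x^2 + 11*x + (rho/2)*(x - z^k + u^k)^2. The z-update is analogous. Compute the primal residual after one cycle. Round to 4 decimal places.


ADMM iteration with rho = 3.0, z^k = 0.0716, u^k = -1.1209
Step 1: x-update.
Minimize 1*x^2 + 11*x + (3.0/2)*(x - 0.0716 - 1.1209)^2
FOC: (2*1 + 3.0)*x = -11 + 3.0*(0.0716 + 1.1209)
x^{k+1} = -1.4845
Step 2: z-update.
Minimize 4*z^2 + 8*z + (3.0/2)*(-1.4845 - z - 1.1209)^2
FOC: (2*4 + 3.0)*z = -8 + 3.0*(-1.4845 - 1.1209)
z^{k+1} = -1.4378
Step 3: u-update.
u^{k+1} = -1.1209 - 1.4845 + 1.4378 = -1.1676
Step 4: Primal residual = |-1.4845 + 1.4378| = 0.0467


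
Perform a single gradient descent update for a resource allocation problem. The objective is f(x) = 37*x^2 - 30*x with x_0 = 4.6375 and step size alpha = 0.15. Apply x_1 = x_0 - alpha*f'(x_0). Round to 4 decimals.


We compute the gradient at x_0 and apply the update.
f'(x) = 74*x - 30
f'(4.6375) = 74*4.6375 - 30 = 313.175
x_1 = 4.6375 - 0.15*313.175 = -42.3388


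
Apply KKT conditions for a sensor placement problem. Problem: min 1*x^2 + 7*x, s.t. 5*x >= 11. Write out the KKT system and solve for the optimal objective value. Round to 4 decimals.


Step 1: Try lambda = 0 (constraint inactive).
x_unc = -7/(2*1) = -3.5
Check: 5*-3.5 = -17.5 < 11 -- violated!
Step 2: Constraint must be active: 5*x = 11
x* = 11/5 = 2.2
lambda = (2*1*2.2 + 7)/5 = 2.28
Step 3: Compute optimal value.
f(x*) = 1*2.2^2 + 7*2.2 = 20.24


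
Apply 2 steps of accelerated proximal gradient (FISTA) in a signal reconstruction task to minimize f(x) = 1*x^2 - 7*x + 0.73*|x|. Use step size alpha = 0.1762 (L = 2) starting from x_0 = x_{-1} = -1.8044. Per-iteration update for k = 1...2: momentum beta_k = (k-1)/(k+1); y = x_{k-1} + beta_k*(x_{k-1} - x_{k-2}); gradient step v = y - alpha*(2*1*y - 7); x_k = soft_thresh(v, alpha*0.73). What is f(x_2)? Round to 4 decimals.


FISTA on f(x) = 1*x^2 - 7*x + 0.73*|x|
L = 2, alpha = 0.1762
Iteration 1: beta = 0.0, y = -1.8044 + 0.0*(-1.8044 + 1.8044) = -1.8044
  grad(y) = -10.6088, v = y - alpha*grad = 0.0649
  prox(v) = soft_thresh(0.0649, 0.1286) = 0.0
Iteration 2: beta = 0.3333, y = 0.0 + 0.3333*(0.0 + 1.8044) = 0.6015
  grad(y) = -5.7971, v = y - alpha*grad = 1.6229
  prox(v) = soft_thresh(1.6229, 0.1286) = 1.4943
f(x_2) = 1*1.4943^2 - 7*1.4943 + 0.73*|1.4943| = -7.1363


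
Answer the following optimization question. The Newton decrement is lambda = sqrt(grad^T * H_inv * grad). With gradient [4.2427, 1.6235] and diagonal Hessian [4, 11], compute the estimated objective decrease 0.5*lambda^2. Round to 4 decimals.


Step 1: H is diagonal, so H^(-1) * g = [1.0607, 0.1476].
Step 2: g^T H^(-1) g = sum_i g_i^2 / H_ii
  = (4.2427)^2/4 + (1.6235)^2/11
  = 4.5001 + 0.2396 = 4.7397
Step 3: Objective decrease = 0.5 * g^T H^(-1) g = 2.3699


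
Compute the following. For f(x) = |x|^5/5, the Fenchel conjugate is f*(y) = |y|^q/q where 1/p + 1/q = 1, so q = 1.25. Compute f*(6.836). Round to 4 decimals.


The conjugate exponent q satisfies 1/p + 1/q = 1.
p = 5, so q = 5/(5 - 1) = 1.25
|y|^q = 6.836^1.25 = 11.0536
f*(6.836) = 11.0536 / 1.25 = 8.8429


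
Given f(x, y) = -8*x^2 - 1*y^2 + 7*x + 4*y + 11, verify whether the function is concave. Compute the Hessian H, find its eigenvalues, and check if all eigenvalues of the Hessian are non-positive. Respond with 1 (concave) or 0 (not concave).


The Hessian of f(x,y) = -8*x^2 - 1*y^2 + 7*x + 4*y + 11 is:
H = [[-16, 0], [0, -2]]
Trace = -16 - 2 = -18
Determinant = -16*-2 - (0)^2 = 32
Discriminant = (-18)^2 - 4*32 = 196.0
Eigenvalues: lambda_1 = -16.0, lambda_2 = -2.0
The function is concave.

1


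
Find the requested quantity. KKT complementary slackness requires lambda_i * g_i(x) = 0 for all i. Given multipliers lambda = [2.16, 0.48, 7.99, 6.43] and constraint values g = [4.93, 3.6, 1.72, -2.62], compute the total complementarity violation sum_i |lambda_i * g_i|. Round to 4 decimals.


KKT complementary slackness check:
lambda_1 * g_1 = 2.16 * 4.93 = 10.6488
lambda_2 * g_2 = 0.48 * 3.6 = 1.728
lambda_3 * g_3 = 7.99 * 1.72 = 13.7428
lambda_4 * g_4 = 6.43 * -2.62 = -16.8466
Total violation = 10.6488 + 1.728 + 13.7428 + 16.8466 = 42.9662


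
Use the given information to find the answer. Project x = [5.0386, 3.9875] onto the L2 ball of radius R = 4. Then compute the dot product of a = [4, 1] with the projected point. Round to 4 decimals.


Step 1: Compute ||x|| (intermediates to 6 decimals).
||x|| = sqrt(5.0386^2 + 3.9875^2) = 6.425546
Step 2: Project.
Since ||x|| > R, scale = R/||x|| = 4/6.425546 = 0.622515, proj(x) = scale * x
proj(x) = [3.136604, 2.482279]
Step 3: Dot product.
a^T * proj(x) = 4*3.136604 + 1*2.482279 = 15.0287


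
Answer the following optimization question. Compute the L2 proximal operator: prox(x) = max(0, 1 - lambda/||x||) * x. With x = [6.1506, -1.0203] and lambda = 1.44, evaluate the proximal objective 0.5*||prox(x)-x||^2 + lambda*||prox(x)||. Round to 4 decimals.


Step 1: Compute ||x||.
||x|| = 6.2347
Step 2: Compute scaling factor.
scale = max(0, 1 - 1.44/6.2347) = 0.769
Step 3: prox(x) = [4.73, -0.7846]
||prox(x)|| = 4.7947
Step 4: Proximal objective.
0.5*||prox-x||^2 = 1.0368
lambda*||prox|| = 6.9044
Total = 7.9411


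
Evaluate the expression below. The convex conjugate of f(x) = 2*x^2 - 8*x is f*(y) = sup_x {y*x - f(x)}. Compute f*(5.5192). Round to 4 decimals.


f*(y) = sup_x {y*x - a*x^2 - b*x} = sup_x {(y-b)*x - a*x^2}
FOC: (y - b) - 2a*x = 0 => x* = (y - b)/(2a)
x* = (5.5192 + 8)/(2*2) = 3.3798
f*(5.5192) = (y-b)^2/(4a) = (5.5192 + 8)^2/(4*2)
= 182.7688/8 = 22.8461


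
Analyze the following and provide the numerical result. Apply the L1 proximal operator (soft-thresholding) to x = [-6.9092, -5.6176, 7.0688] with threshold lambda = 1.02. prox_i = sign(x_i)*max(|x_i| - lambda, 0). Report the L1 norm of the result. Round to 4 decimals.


Soft-thresholding with lambda = 1.02:
prox(-6.9092) = sign(-6.9092)*max(|-6.9092| - 1.02, 0) = -5.8892
prox(-5.6176) = sign(-5.6176)*max(|-5.6176| - 1.02, 0) = -4.5976
prox(7.0688) = sign(7.0688)*max(|7.0688| - 1.02, 0) = 6.0488
prox(x) = [-5.8892, -4.5976, 6.0488]
||prox(x)||_1 = 5.8892 + 4.5976 + 6.0488 = 16.5356


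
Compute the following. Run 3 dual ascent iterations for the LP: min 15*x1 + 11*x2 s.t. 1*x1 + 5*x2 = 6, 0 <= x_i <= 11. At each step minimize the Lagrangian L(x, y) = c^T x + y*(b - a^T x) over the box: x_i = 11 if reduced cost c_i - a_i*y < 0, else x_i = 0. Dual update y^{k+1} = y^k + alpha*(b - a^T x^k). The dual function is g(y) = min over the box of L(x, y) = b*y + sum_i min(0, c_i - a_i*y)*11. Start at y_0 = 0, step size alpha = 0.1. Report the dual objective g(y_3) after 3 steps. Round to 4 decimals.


Dual ascent for LP: min 15*x1 + 11*x2, 1*x1 + 5*x2 = 6, 0 <= x_i <= 11
Step 1: y^k = 0.0, reduced costs: (15.0, 11.0)
  x^k = (0.0, 0.0), subgradient = b - a^T x = 6.0
  y^{k+1} = 0.0 + 0.1*6.0 = 0.6
Step 2: y^k = 0.6, reduced costs: (14.4, 8.0)
  x^k = (0.0, 0.0), subgradient = b - a^T x = 6.0
  y^{k+1} = 0.6 + 0.1*6.0 = 1.2
Step 3: y^k = 1.2, reduced costs: (13.8, 5.0)
  x^k = (0.0, 0.0), subgradient = b - a^T x = 6.0
  y^{k+1} = 1.2 + 0.1*6.0 = 1.8
Dual objective at y_3 = 1.8: reduced costs (13.2, 2.0), box minimizer x = (0.0, 0.0)
g(y_3) = b*y + (c1 - a1*y)*x1 + (c2 - a2*y)*x2 = 6*1.8 + 13.2*0.0 + 2.0*0.0 = 10.8 + 0.0 + 0.0 = 10.8


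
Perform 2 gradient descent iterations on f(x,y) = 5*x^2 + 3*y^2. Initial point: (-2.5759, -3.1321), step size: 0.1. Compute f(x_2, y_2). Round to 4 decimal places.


Gradient descent on f(x,y) = 5*x^2 + 3*y^2.
Starting point: (-2.5759, -3.1321), alpha = 0.1
Step 1: grad_x = 2*5*-2.5759 = -25.759, grad_y = 2*3*-3.1321 = -18.7926
  x_1 = -2.5759 - 0.1*-25.759 = 0.0
  y_1 = -3.1321 - 0.1*-18.7926 = -1.2528
Step 2: grad_x = 2*5*0.0 = 0.0, grad_y = 2*3*-1.2528 = -7.517
  x_2 = 0.0 - 0.1*0.0 = 0.0
  y_2 = -1.2528 - 0.1*-7.517 = -0.5011
f(0.0, -0.5011) = 5*0.0^2 + 3*(-0.5011)^2 = 0.7534


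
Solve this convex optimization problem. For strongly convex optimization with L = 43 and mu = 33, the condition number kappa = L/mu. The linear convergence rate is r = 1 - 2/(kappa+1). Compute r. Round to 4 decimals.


Step 1: Compute the condition number.
kappa = L/mu = 43/33 = 1.303
Step 2: Compute the convergence rate.
r = 1 - 2/(kappa + 1) = 1 - 2*mu/(L + mu) = (L - mu)/(L + mu) = 10/76 = 0.1316


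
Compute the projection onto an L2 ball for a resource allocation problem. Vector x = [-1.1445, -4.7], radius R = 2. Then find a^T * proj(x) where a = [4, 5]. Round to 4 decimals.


Step 1: Compute ||x|| (intermediates to 6 decimals).
||x|| = sqrt((-1.1445)^2 + (-4.7)^2) = 4.837342
Step 2: Project.
Since ||x|| > R, scale = R/||x|| = 2/4.837342 = 0.41345, proj(x) = scale * x
proj(x) = [-0.473194, -1.943215]
Step 3: Dot product.
a^T * proj(x) = 4*(-0.473194) + 5*(-1.943215) = -11.6089


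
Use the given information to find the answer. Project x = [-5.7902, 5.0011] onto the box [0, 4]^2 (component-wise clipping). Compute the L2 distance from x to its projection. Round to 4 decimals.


Project each component onto [0, 4].
clip(-5.7902) = 0.0, clip(5.0011) = 4.0
Projection = [0.0, 4.0]
Squared diffs: [33.5264, 1.0022]
Distance = sqrt(34.5286) = 5.8761


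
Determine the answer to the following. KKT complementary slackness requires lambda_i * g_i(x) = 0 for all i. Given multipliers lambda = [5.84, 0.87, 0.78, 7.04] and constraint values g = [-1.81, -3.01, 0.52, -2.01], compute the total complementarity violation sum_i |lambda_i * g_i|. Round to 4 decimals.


KKT complementary slackness check:
lambda_1 * g_1 = 5.84 * -1.81 = -10.5704
lambda_2 * g_2 = 0.87 * -3.01 = -2.6187
lambda_3 * g_3 = 0.78 * 0.52 = 0.4056
lambda_4 * g_4 = 7.04 * -2.01 = -14.1504
Total violation = 10.5704 + 2.6187 + 0.4056 + 14.1504 = 27.7451


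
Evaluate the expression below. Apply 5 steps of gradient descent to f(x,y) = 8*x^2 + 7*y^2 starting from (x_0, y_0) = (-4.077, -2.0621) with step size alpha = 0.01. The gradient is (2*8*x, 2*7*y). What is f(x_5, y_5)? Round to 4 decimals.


Gradient descent on f(x,y) = 8*x^2 + 7*y^2.
Starting point: (-4.077, -2.0621), alpha = 0.01
Step 1: grad_x = 2*8*-4.077 = -65.232, grad_y = 2*7*-2.0621 = -28.8694
  x_1 = -4.077 - 0.01*-65.232 = -3.4247
  y_1 = -2.0621 - 0.01*-28.8694 = -1.7734
Step 2: grad_x = 2*8*-3.4247 = -54.7949, grad_y = 2*7*-1.7734 = -24.8277
  x_2 = -3.4247 - 0.01*-54.7949 = -2.8767
  y_2 = -1.7734 - 0.01*-24.8277 = -1.5251
Step 3: grad_x = 2*8*-2.8767 = -46.0277, grad_y = 2*7*-1.5251 = -21.3518
  x_3 = -2.8767 - 0.01*-46.0277 = -2.4165
  y_3 = -1.5251 - 0.01*-21.3518 = -1.3116
Step 4: grad_x = 2*8*-2.4165 = -38.6633, grad_y = 2*7*-1.3116 = -18.3626
  x_4 = -2.4165 - 0.01*-38.6633 = -2.0298
  y_4 = -1.3116 - 0.01*-18.3626 = -1.128
Step 5: grad_x = 2*8*-2.0298 = -32.4771, grad_y = 2*7*-1.128 = -15.7918
  x_5 = -2.0298 - 0.01*-32.4771 = -1.7051
  y_5 = -1.128 - 0.01*-15.7918 = -0.9701
f(-1.7051, -0.9701) = 8*(-1.7051)^2 + 7*(-0.9701)^2 = 29.8448


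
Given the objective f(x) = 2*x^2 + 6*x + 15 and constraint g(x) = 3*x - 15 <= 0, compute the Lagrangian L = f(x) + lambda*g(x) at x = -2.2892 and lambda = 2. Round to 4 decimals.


Step 1: Evaluate f(x).
f(-2.2892) = 2*(-2.2892)^2 + 6*(-2.2892) + 15 = 11.7457
Step 2: Evaluate g(x).
g(-2.2892) = 3*-2.2892 - 15 = -21.8676
Step 3: Compute Lagrangian.
L = 11.7457 + 2*-21.8676 = -31.9895


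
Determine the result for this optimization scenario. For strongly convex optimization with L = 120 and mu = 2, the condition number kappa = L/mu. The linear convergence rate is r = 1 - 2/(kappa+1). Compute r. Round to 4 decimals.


Step 1: Compute the condition number.
kappa = L/mu = 120/2 = 60.0
Step 2: Compute the convergence rate.
r = 1 - 2/(kappa + 1) = 1 - 2*mu/(L + mu) = (L - mu)/(L + mu) = 118/122 = 0.9672


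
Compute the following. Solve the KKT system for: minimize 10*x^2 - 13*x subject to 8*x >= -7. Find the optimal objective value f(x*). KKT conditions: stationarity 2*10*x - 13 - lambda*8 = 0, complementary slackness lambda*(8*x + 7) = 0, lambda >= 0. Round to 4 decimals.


Step 1: Try lambda = 0 (constraint inactive).
Stationarity: 2*10*x - 13 = 0
x* = 13/(2*10) = 0.65
Check constraint: 8*0.65 = 5.2 >= -7 -- satisfied.
Step 2: Compute optimal value.
f(x*) = 10*0.65^2 - 13*0.65 = -4.225


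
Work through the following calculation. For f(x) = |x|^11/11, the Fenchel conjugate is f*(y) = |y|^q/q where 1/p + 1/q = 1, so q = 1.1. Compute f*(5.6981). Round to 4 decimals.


The conjugate exponent q satisfies 1/p + 1/q = 1.
p = 11, so q = 11/(11 - 1) = 1.1
|y|^q = 5.6981^1.1 = 6.7811
f*(5.6981) = 6.7811 / 1.1 = 6.1647


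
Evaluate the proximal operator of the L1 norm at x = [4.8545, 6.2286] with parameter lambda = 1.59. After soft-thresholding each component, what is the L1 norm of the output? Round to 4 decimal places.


Soft-thresholding with lambda = 1.59:
prox(4.8545) = sign(4.8545)*max(|4.8545| - 1.59, 0) = 3.2645
prox(6.2286) = sign(6.2286)*max(|6.2286| - 1.59, 0) = 4.6386
prox(x) = [3.2645, 4.6386]
||prox(x)||_1 = 3.2645 + 4.6386 = 7.9031


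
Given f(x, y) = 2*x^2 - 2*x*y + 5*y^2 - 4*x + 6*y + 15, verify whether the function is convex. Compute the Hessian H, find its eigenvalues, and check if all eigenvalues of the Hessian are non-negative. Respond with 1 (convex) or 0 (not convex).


The Hessian of f(x,y) = 2*x^2 - 2*x*y + 5*y^2 - 4*x + 6*y + 15 is:
H = [[4, -2], [-2, 10]]
Trace = 4 + 10 = 14
Determinant = 4*10 - (-2)^2 = 36
Discriminant = (14)^2 - 4*36 = 52.0
Eigenvalues: lambda_1 = 3.3944, lambda_2 = 10.6056
The function is convex.

1


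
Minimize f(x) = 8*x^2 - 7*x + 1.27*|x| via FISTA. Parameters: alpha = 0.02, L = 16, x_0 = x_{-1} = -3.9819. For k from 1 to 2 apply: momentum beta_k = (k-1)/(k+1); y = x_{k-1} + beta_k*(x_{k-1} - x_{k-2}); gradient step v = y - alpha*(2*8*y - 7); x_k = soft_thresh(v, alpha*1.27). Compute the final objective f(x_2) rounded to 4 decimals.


FISTA on f(x) = 8*x^2 - 7*x + 1.27*|x|
L = 16, alpha = 0.02
Iteration 1: beta = 0.0, y = -3.9819 + 0.0*(-3.9819 + 3.9819) = -3.9819
  grad(y) = -70.7104, v = y - alpha*grad = -2.5677
  prox(v) = soft_thresh(-2.5677, 0.0254) = -2.5423
Iteration 2: beta = 0.3333, y = -2.5423 + 0.3333*(-2.5423 + 3.9819) = -2.0624
  grad(y) = -39.9988, v = y - alpha*grad = -1.2624
  prox(v) = soft_thresh(-1.2624, 0.0254) = -1.237
f(x_2) = 8*(-1.237)^2 - 7*(-1.237) + 1.27*|-1.237| = 22.4727


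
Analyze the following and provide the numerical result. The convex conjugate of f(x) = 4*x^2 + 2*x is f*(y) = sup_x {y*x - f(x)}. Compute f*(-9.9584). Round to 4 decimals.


f*(y) = sup_x {y*x - a*x^2 - b*x} = sup_x {(y-b)*x - a*x^2}
FOC: (y - b) - 2a*x = 0 => x* = (y - b)/(2a)
x* = (-9.9584 - 2)/(2*4) = -1.4948
f*(-9.9584) = (y-b)^2/(4a) = (-9.9584 - 2)^2/(4*4)
= 143.0033/16 = 8.9377


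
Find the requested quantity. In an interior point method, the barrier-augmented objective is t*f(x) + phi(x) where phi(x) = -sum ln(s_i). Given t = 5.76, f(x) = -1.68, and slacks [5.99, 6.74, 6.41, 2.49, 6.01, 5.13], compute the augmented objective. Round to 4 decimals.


Step 1: Compute log-barrier.
ln values: [1.7901, 1.9081, 1.8579, 0.9123, 1.7934, 1.6351]
phi = -(1.7901 + 1.9081 + 1.8579 + 0.9123 + 1.7934 + 1.6351) = -9.8968
Step 2: Compute augmented objective.
t*f(x) = 5.76*-1.68 = -9.6768
Total = -9.6768 - 9.8968 = -19.5736


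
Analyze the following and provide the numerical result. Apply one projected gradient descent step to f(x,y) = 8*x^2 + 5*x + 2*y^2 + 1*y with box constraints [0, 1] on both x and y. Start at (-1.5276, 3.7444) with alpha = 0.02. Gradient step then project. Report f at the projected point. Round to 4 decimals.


Step 1: Compute gradient at (-1.5276, 3.7444).
grad_x = 2*8*-1.5276 + 5 = -19.4416
grad_y = 2*2*3.7444 + 1 = 15.9776
Step 2: Gradient step.
x_raw = -1.5276 - 0.02*-19.4416 = -1.1388
y_raw = 3.7444 - 0.02*15.9776 = 3.4248
Step 3: Project onto [0, 1].
x_proj = clip(-1.1388) = 0.0
y_proj = clip(3.4248) = 1.0
Step 4: Evaluate f.
f(0.0, 1.0) = 3.0


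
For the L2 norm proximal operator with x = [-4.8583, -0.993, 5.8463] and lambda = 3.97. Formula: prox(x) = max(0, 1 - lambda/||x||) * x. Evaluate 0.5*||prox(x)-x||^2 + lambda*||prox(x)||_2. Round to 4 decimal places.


Step 1: Compute ||x||.
||x|| = 7.6661
Step 2: Compute scaling factor.
scale = max(0, 1 - 3.97/7.6661) = 0.4821
Step 3: prox(x) = [-2.3423, -0.4788, 2.8187]
||prox(x)|| = 3.6961
Step 4: Proximal objective.
0.5*||prox-x||^2 = 7.8805
lambda*||prox|| = 14.6735
Total = 22.5538


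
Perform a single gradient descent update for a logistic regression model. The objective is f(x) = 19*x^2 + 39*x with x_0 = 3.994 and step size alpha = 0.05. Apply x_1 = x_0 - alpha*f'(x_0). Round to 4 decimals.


We compute the gradient at x_0 and apply the update.
f'(x) = 38*x + 39
f'(3.994) = 38*3.994 + 39 = 190.772
x_1 = 3.994 - 0.05*190.772 = -5.5446


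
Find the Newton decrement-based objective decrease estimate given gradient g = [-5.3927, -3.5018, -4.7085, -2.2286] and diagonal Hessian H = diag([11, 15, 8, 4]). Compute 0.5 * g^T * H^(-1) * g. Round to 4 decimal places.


Step 1: H is diagonal, so H^(-1) * g = [-0.4902, -0.2335, -0.5886, -0.5572].
Step 2: g^T H^(-1) g = sum_i g_i^2 / H_ii
  = (-5.3927)^2/11 + (-3.5018)^2/15 + (-4.7085)^2/8 + (-2.2286)^2/4
  = 2.6437 + 0.8175 + 2.7712 + 1.2417 = 7.4742
Step 3: Objective decrease = 0.5 * g^T H^(-1) g = 3.7371


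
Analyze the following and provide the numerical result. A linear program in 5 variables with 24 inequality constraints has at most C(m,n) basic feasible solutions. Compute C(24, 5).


Each vertex corresponds to some choice of n active constraints out of m, so the number of vertices is at most C(m, n) = m! / (n!(m-n)!).
m = 24, n = 5
Numerator: 24 * 23 * 22 * 21 * 20
Denominator: 5! = 120
C(24, 5) = 42504


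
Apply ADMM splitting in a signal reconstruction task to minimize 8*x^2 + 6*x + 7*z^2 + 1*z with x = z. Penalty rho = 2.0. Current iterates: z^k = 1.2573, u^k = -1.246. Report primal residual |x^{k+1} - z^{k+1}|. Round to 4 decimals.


ADMM iteration with rho = 2.0, z^k = 1.2573, u^k = -1.246
Step 1: x-update.
Minimize 8*x^2 + 6*x + (2.0/2)*(x - 1.2573 - 1.246)^2
FOC: (2*8 + 2.0)*x = -6 + 2.0*(1.2573 + 1.246)
x^{k+1} = -0.0552
Step 2: z-update.
Minimize 7*z^2 + 1*z + (2.0/2)*(-0.0552 - z - 1.246)^2
FOC: (2*7 + 2.0)*z = -1 + 2.0*(-0.0552 - 1.246)
z^{k+1} = -0.2251
Step 3: u-update.
u^{k+1} = -1.246 - 0.0552 + 0.2251 = -1.076
Step 4: Primal residual = |-0.0552 + 0.2251| = 0.17


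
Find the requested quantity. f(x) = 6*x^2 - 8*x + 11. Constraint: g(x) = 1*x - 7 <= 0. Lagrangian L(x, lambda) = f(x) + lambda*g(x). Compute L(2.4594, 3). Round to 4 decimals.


Step 1: Evaluate f(x).
f(2.4594) = 6*2.4594^2 - 8*2.4594 + 11 = 27.6167
Step 2: Evaluate g(x).
g(2.4594) = 1*2.4594 - 7 = -4.5406
Step 3: Compute Lagrangian.
L = 27.6167 + 3*-4.5406 = 13.9949
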